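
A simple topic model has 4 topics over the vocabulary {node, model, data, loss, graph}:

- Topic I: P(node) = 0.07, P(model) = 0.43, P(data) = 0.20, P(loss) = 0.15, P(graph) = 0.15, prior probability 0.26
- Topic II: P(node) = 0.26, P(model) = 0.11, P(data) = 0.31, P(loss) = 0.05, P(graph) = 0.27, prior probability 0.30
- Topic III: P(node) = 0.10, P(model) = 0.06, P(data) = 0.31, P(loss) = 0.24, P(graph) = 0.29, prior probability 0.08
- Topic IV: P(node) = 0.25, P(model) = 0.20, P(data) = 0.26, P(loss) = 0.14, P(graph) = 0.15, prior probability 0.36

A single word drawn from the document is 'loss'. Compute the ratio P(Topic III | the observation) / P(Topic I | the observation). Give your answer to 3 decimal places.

0.492

Since P(k|x) ∝ π_k f_k(x), the posterior odds are π_i f_i(x) / (π_j f_j(x)).
Component likelihoods at x = 'loss':
  L_I = P(loss | comp) = 0.15
  L_II = P(loss | comp) = 0.05
  L_III = P(loss | comp) = 0.24
  L_IV = P(loss | comp) = 0.14
Posterior odds = (π_III·L_III) / (π_I·L_I) = (0.08·0.24) / (0.26·0.15) = 0.0192 / 0.039 ≈ 0.492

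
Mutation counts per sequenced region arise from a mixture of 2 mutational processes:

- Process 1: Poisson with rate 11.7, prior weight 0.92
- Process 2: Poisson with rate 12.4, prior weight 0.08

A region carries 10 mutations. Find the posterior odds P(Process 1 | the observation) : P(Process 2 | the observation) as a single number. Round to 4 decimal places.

12.9523

Posterior odds = (π_i f_i(x)) / (π_j f_j(x)); the normalising sum cancels.
Poisson probabilities:
  f_1 = e^(−11.7)·11.7^10/10! = 0.109863
  f_2 = e^(−12.4)·12.4^10/10! = 0.0975444
0.101074 / 0.00780355 ≈ 12.9523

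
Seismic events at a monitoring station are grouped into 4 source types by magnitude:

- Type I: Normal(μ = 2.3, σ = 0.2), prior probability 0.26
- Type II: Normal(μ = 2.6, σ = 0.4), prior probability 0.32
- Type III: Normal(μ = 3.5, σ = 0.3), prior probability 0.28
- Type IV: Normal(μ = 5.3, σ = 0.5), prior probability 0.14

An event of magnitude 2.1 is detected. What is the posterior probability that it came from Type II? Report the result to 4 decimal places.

By Bayes' theorem, P(k | x) = π_k f_k(x) / Σ_j π_j f_j(x).
Component likelihoods at x = 2.1:
  p_I = (1/(0.2·√(2π)))·exp(−(2.1−2.3)²/(2·0.2²)) = 1.994711·exp(-0.50000) = 1.20985
  p_II = (1/(0.4·√(2π)))·exp(−(2.1−2.6)²/(2·0.4²)) = 0.997356·exp(-0.78125) = 0.456623
  p_III = (1/(0.3·√(2π)))·exp(−(2.1−3.5)²/(2·0.3²)) = 1.329808·exp(-10.88889) = 2.48202e-05
  p_IV = (1/(0.5·√(2π)))·exp(−(2.1−5.3)²/(2·0.5²)) = 0.797885·exp(-20.48000) = 1.01763e-09
Multiply by the mixture weights:
  π_I·p_I = 0.26 × 1.20985 = 0.314562
  π_II·p_II = 0.32 × 0.456623 = 0.146119
  π_III·p_III = 0.28 × 2.48202e-05 = 6.94964e-06
  π_IV·p_IV = 0.14 × 1.01763e-09 = 1.42468e-10
Marginal: 0.314562 + 0.146119 + 6.94964e-06 + 1.42468e-10 = 0.460688
P(Type II | data) = 0.146119 / 0.460688 ≈ 0.3172

0.3172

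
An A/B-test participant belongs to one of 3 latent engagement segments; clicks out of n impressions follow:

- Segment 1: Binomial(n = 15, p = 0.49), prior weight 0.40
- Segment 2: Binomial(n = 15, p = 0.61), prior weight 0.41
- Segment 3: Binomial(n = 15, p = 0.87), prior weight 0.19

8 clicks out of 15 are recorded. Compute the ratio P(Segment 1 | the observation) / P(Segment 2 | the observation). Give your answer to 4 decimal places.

1.1060

Since P(k|x) ∝ π_k f_k(x), the posterior odds are π_i f_i(x) / (π_j f_j(x)).
Binomial probabilities:
  L_1 = 0.191915
  L_2 = 0.169293
  L_3 = 0.00132528
Odds = (0.40/0.41) × (0.191915/0.169293) = 0.97561 × 1.13362 ≈ 1.1060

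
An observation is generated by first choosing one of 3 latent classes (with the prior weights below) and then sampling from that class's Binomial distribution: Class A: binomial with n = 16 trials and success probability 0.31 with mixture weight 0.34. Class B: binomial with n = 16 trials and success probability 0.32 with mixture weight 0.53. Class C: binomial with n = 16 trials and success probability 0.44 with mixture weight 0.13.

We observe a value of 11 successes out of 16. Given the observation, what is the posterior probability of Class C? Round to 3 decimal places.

Apply Bayes' rule: the posterior for each component is proportional to its prior times its likelihood at x.
Evaluate each component's likelihood at the observed value:
  p_A = C(16,11)·0.31^11·0.69^5 = 4368·2.54085e-06·0.156403 = 0.00173583
  p_B = C(16,11)·0.32^11·0.68^5 = 4368·3.60288e-06·0.145393 = 0.00228811
  p_C = C(16,11)·0.44^11·0.56^5 = 4368·0.000119668·0.0550732 = 0.0287874
Unnormalised posteriors:
  π_A·p_A = 0.34 × 0.00173583 = 0.000590182
  π_B·p_B = 0.53 × 0.00228811 = 0.0012127
  π_C·p_C = 0.13 × 0.0287874 = 0.00374236
Denominator: 0.000590182 + 0.0012127 + 0.00374236 = 0.00554524
Responsibility of Class C: 0.00374236 / 0.00554524 ≈ 0.675

0.675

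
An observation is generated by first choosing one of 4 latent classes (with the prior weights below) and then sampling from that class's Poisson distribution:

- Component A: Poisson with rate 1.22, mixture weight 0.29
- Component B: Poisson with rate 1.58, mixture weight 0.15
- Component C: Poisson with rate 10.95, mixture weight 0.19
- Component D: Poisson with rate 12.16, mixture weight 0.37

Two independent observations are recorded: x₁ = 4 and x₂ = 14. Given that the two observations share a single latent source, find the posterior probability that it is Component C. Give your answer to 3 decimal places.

0.467

P(component k | x) = P(Z=k)·f_k(x) / marginal(x), where marginal(x) = Σ_j P(Z=j)·f_j(x).
Since both observations come from the same component, the likelihood for component k is f_k(x₁)·f_k(x₂).
  f_A = [0.0272514] × [5.48012e-11] = 1.49341e-12
  f_B = [0.053485] × [1.4276e-09] = 7.6355e-11
  f_C = [0.0105177] × [0.0717571] = 0.000754719
  f_D = [0.00476982] × [0.0928198] = 0.000442734
Weight by the priors:
  P(Z=A)·f_A = 0.29 × 1.49341e-12 = 4.33089e-13
  P(Z=B)·f_B = 0.15 × 7.6355e-11 = 1.14532e-11
  P(Z=C)·f_C = 0.19 × 0.000754719 = 0.000143397
  P(Z=D)·f_D = 0.37 × 0.000442734 = 0.000163812
Marginal: 4.33089e-13 + 1.14532e-11 + 0.000143397 + 0.000163812 = 0.000307208
So the posterior for Component C is 0.000143397 / 0.000307208 ≈ 0.467.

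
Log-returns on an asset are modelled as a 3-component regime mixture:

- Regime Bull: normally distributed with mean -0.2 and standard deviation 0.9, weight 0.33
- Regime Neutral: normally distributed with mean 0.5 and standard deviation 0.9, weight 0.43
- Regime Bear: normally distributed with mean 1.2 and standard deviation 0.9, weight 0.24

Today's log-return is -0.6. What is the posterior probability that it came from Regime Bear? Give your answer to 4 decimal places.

P(component k | x) = w_k·f_k(x) / marginal(x), where marginal(x) = Σ_j w_j·f_j(x).
Evaluate each component's likelihood at the observed value:
  L_Bull = (1/(0.9·√(2π)))·exp(−(-0.6−-0.2)²/(2·0.9²)) = 0.443269·exp(-0.09877) = 0.401582
  L_Neutral = (1/(0.9·√(2π)))·exp(−(-0.6−0.5)²/(2·0.9²)) = 0.443269·exp(-0.74691) = 0.210033
  L_Bear = (1/(0.9·√(2π)))·exp(−(-0.6−1.2)²/(2·0.9²)) = 0.443269·exp(-2.00000) = 0.05999
Unnormalised posteriors:
  w_Bull·L_Bull = 0.33 × 0.401582 = 0.132522
  w_Neutral·L_Neutral = 0.43 × 0.210033 = 0.0903141
  w_Bear·L_Bear = 0.24 × 0.05999 = 0.0143976
Sum: 0.132522 + 0.0903141 + 0.0143976 = 0.237234
So the posterior for Regime Bear is 0.0143976 / 0.237234 ≈ 0.0607.

0.0607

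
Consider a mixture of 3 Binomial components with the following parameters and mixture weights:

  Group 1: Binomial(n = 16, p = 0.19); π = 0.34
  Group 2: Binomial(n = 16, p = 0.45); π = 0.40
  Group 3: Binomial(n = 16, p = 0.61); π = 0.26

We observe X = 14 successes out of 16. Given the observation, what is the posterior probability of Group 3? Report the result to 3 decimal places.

Apply Bayes' rule: the posterior for each component is proportional to its prior times its likelihood at x.
Component likelihoods at x = 14 successes out of 16:
  p_1 = C(16,14)·0.19^14·0.81^2 = 120·7.99007e-11·0.6561 = 6.29074e-09
  p_2 = C(16,14)·0.45^14·0.55^2 = 120·1.39629e-05·0.3025 = 0.000506853
  p_3 = C(16,14)·0.61^14·0.39^2 = 120·0.000987683·0.1521 = 0.0180272
Unnormalised posteriors:
  w_1·p_1 = 0.34 × 6.29074e-09 = 2.13885e-09
  w_2·p_2 = 0.40 × 0.000506853 = 0.000202741
  w_3·p_3 = 0.26 × 0.0180272 = 0.00468707
Marginal: 2.13885e-09 + 0.000202741 + 0.00468707 = 0.00488981
So the posterior for Group 3 is 0.00468707 / 0.00488981 ≈ 0.959.

0.959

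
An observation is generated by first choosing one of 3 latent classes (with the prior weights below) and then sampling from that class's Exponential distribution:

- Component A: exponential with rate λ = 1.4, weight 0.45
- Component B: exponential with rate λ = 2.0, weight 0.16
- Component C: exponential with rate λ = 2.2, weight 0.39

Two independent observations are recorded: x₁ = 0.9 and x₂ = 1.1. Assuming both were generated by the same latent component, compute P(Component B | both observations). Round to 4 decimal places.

0.1324

By Bayes' theorem, P(k | x) = π_k f_k(x) / Σ_j π_j f_j(x).
Since both observations come from the same component, the likelihood for component k is f_k(x₁)·f_k(x₂).
  p_A = [1.4·e^(−1.4·0.9) = 1.4·e^(−1.2600) = 0.397116] × [0.300134] = 0.119188
  p_B = [2.0·e^(−2.0·0.9) = 2.0·e^(−1.8000) = 0.330598] × [0.221606] = 0.0732626
  p_C = [2.2·e^(−2.2·0.9) = 2.2·e^(−1.9800) = 0.303752] × [0.195628] = 0.0594223
Unnormalised posteriors:
  π_A·p_A = 0.45 × 0.119188 = 0.0536345
  π_B·p_B = 0.16 × 0.0732626 = 0.011722
  π_C·p_C = 0.39 × 0.0594223 = 0.0231747
Marginal: 0.0536345 + 0.011722 + 0.0231747 = 0.0885312
Responsibility of Component B: 0.011722 / 0.0885312 ≈ 0.1324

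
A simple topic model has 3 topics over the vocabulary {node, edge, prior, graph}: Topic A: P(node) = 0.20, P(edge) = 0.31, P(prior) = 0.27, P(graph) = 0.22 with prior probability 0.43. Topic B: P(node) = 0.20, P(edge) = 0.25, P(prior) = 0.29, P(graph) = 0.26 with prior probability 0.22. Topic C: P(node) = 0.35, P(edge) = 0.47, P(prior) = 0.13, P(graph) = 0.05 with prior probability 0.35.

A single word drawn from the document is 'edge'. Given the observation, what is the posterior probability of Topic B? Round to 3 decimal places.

Posterior ∝ prior × likelihood, so P(k | x) ∝ w_k f_k(x); normalise over all components.
Component likelihoods at x = 'edge':
  p_A = P(edge | comp) = 0.31
  p_B = P(edge | comp) = 0.25
  p_C = P(edge | comp) = 0.47
Multiply by the mixture weights:
  w_A·p_A = 0.43 × 0.31 = 0.1333
  w_B·p_B = 0.22 × 0.25 = 0.055
  w_C·p_C = 0.35 × 0.47 = 0.1645
Marginal: 0.1333 + 0.055 + 0.1645 = 0.3528
So the posterior for Topic B is 0.055 / 0.3528 ≈ 0.156.

0.156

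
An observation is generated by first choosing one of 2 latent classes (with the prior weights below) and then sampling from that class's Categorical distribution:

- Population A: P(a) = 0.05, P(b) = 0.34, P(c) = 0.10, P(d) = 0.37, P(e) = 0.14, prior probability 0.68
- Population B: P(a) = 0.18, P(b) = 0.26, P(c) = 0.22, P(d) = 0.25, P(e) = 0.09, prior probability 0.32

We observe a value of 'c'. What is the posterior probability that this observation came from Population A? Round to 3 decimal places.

The responsibility of component k is π_k f_k(x) divided by Σ_j π_j f_j(x).
Component likelihoods at x = 'c':
  L_A = P(c | comp) = 0.10
  L_B = P(c | comp) = 0.22
Weight by the priors:
  π_A·L_A = 0.68 × 0.1 = 0.068
  π_B·L_B = 0.32 × 0.22 = 0.0704
Denominator: 0.068 + 0.0704 = 0.1384
P(Population A | data) = 0.068 / 0.1384 ≈ 0.491

0.491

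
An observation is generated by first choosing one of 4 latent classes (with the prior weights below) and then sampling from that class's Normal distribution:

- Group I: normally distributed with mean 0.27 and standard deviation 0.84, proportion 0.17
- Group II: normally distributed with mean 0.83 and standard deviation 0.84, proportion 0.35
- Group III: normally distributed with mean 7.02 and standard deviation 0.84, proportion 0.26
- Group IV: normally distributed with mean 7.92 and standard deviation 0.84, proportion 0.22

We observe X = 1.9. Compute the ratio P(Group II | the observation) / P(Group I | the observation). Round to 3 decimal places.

Only the two components matter; the odds are (P(Z=i) f_i(x)) / (P(Z=j) f_j(x)).
Normal densities:
  L_I = 0.0722727
  L_II = 0.211004
  L_III = 4.06623e-09
  L_IV = 3.3397e-12
Posterior odds = (P(Z=II)·L_II) / (P(Z=I)·L_I) = (0.35·0.211004) / (0.17·0.0722727) = 0.0738512 / 0.0122864 ≈ 6.011

6.011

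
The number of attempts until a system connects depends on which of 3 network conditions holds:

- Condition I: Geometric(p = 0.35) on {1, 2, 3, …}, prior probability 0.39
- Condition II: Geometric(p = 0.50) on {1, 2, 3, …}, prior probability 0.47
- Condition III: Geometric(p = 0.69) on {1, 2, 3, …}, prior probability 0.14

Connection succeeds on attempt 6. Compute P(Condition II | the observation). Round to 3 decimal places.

By Bayes' theorem, P(k | x) = π_k f_k(x) / Σ_j π_j f_j(x).
Evaluate each component's likelihood at the observed value:
  p_I = 0.0406102
  p_II = 0.015625
  p_III = 0.00197541
Unnormalised posteriors:
  π_I·p_I = 0.39 × 0.0406102 = 0.015838
  π_II·p_II = 0.47 × 0.015625 = 0.00734375
  π_III·p_III = 0.14 × 0.00197541 = 0.000276558
Normaliser: 0.015838 + 0.00734375 + 0.000276558 = 0.0234583
So the posterior for Condition II is 0.00734375 / 0.0234583 ≈ 0.313.

0.313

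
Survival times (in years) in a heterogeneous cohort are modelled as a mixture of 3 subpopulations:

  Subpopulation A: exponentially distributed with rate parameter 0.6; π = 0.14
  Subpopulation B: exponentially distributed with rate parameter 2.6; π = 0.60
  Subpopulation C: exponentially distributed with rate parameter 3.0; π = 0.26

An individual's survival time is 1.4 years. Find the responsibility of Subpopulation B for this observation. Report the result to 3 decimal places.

0.461

The responsibility of component k is P(Z=k) f_k(x) divided by Σ_j P(Z=j) f_j(x).
Exponential densities:
  L_A = 0.6·e^(−0.6·1.4) = 0.6·e^(−0.8400) = 0.259026
  L_B = 2.6·e^(−2.6·1.4) = 2.6·e^(−3.6400) = 0.0682561
  L_C = 3.0·e^(−3.0·1.4) = 3.0·e^(−4.2000) = 0.0449867
Weight by the priors:
  P(Z=A)·L_A = 0.14 × 0.259026 = 0.0362637
  P(Z=B)·L_B = 0.60 × 0.0682561 = 0.0409537
  P(Z=C)·L_C = 0.26 × 0.0449867 = 0.0116965
Evidence: 0.0362637 + 0.0409537 + 0.0116965 = 0.0889139
Responsibility of Subpopulation B: 0.0409537 / 0.0889139 ≈ 0.461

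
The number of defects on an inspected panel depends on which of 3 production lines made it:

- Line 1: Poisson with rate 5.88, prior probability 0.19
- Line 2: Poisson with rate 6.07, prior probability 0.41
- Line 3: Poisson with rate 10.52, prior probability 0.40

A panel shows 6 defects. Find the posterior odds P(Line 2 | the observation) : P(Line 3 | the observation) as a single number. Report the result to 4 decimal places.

3.2387

Only the two components matter; the odds are (π_i f_i(x)) / (π_j f_j(x)).
Poisson probabilities:
  L_1 = e^(−5.88)·5.88^6/6! = 0.160428
  L_2 = e^(−6.07)·6.07^6/6! = 0.160558
  L_3 = e^(−10.52)·10.52^6/6! = 0.0508141
0.0658288 / 0.0203256 ≈ 3.2387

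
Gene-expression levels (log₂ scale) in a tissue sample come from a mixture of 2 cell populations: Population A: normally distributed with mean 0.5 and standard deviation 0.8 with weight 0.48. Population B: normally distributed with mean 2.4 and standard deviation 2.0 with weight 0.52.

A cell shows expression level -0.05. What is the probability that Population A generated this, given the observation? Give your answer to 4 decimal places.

0.7942

P(component k | x) = P(Z=k)·f_k(x) / marginal(x), where marginal(x) = Σ_j P(Z=j)·f_j(x).
Evaluate each component's likelihood at the observed value:
  f_A = (1/(0.8·√(2π)))·exp(−(-0.05−0.5)²/(2·0.8²)) = 0.498678·exp(-0.23633) = 0.393717
  f_B = (1/(2.0·√(2π)))·exp(−(-0.05−2.4)²/(2·2.0²)) = 0.199471·exp(-0.75031) = 0.0941941
Unnormalised posteriors:
  P(Z=A)·f_A = 0.48 × 0.393717 = 0.188984
  P(Z=B)·f_B = 0.52 × 0.0941941 = 0.0489809
Marginal: 0.188984 + 0.0489809 = 0.237965
P(Population A | -0.05) ≈ 0.7942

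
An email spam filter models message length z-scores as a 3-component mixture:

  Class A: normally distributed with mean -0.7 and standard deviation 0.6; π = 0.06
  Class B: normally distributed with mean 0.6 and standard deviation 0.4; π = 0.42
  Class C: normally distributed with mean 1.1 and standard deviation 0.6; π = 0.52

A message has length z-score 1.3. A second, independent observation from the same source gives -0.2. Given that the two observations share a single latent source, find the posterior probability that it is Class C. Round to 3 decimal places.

By Bayes' theorem, P(k | x) = π_k f_k(x) / Σ_j π_j f_j(x).
Since both observations come from the same component, the likelihood for component k is f_k(x₁)·f_k(x₂).
  f_A = [(1/(0.6·√(2π)))·exp(−(1.3−-0.7)²/(2·0.6²)) = 0.664904·exp(-5.55556) = 0.00257046] × [0.469853] = 0.00120774
  f_B = [(1/(0.4·√(2π)))·exp(−(1.3−0.6)²/(2·0.4²)) = 0.997356·exp(-1.53125) = 0.215693] × [0.134977] = 0.0291137
  f_C = [(1/(0.6·√(2π)))·exp(−(1.3−1.1)²/(2·0.6²)) = 0.664904·exp(-0.05556) = 0.628972] × [0.0635877] = 0.0399949
Multiply by the mixture weights:
  π_A·f_A = 0.06 × 0.00120774 = 7.24645e-05
  π_B·f_B = 0.42 × 0.0291137 = 0.0122278
  π_C·f_C = 0.52 × 0.0399949 = 0.0207973
Sum: 7.24645e-05 + 0.0122278 + 0.0207973 = 0.0330976
Responsibility of Class C: 0.0207973 / 0.0330976 ≈ 0.628

0.628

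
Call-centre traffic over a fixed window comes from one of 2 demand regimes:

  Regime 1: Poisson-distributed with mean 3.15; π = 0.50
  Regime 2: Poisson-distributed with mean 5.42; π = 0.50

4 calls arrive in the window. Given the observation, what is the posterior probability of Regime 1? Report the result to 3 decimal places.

0.525

The responsibility of component k is π_k f_k(x) divided by Σ_j π_j f_j(x).
Poisson probabilities:
  f_1 = 0.175794
  f_2 = 0.159188
Prior × likelihood for each component:
  π_1·f_1 = 0.50 × 0.175794 = 0.0878969
  π_2·f_2 = 0.50 × 0.159188 = 0.0795939
Normaliser: 0.0878969 + 0.0795939 = 0.167491
Responsibility of Regime 1: 0.0878969 / 0.167491 ≈ 0.525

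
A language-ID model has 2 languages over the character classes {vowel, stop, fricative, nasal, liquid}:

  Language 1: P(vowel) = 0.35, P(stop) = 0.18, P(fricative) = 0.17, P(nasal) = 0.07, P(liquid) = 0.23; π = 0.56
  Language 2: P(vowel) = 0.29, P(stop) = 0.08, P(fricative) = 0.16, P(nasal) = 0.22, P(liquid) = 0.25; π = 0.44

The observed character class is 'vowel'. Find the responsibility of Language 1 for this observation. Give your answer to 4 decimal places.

P(component k | x) = π_k·f_k(x) / marginal(x), where marginal(x) = Σ_j π_j·f_j(x).
Evaluate each component's likelihood at the observed value:
  L_1 = 0.35
  L_2 = 0.29
Multiply by the mixture weights:
  π_1·L_1 = 0.56 × 0.35 = 0.196
  π_2·L_2 = 0.44 × 0.29 = 0.1276
Denominator: 0.196 + 0.1276 = 0.3236
Responsibility of Language 1: 0.196 / 0.3236 ≈ 0.6057

0.6057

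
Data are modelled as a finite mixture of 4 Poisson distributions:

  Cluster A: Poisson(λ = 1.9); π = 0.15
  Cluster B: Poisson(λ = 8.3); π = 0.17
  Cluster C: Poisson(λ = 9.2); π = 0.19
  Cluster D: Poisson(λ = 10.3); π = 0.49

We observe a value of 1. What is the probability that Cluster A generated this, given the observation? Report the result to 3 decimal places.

0.984

The responsibility of component k is P(Z=k) f_k(x) divided by Σ_j P(Z=j) f_j(x).
Component likelihoods at x = 1:
  f_A = e^(−1.9)·1.9^1/1! = 0.28418
  f_B = e^(−8.3)·8.3^1/1! = 0.00206269
  f_C = e^(−9.2)·9.2^1/1! = 0.000929562
  f_D = e^(−10.3)·10.3^1/1! = 0.000346421
Unnormalised posteriors:
  P(Z=A)·f_A = 0.15 × 0.28418 = 0.0426271
  P(Z=B)·f_B = 0.17 × 0.00206269 = 0.000350657
  P(Z=C)·f_C = 0.19 × 0.000929562 = 0.000176617
  P(Z=D)·f_D = 0.49 × 0.000346421 = 0.000169746
Evidence: 0.0426271 + 0.000350657 + 0.000176617 + 0.000169746 = 0.0433241
Responsibility of Cluster A: 0.0426271 / 0.0433241 ≈ 0.984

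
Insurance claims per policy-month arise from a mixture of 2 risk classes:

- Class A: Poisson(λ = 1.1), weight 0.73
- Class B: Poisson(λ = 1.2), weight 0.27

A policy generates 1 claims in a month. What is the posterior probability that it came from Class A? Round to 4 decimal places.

0.7326

Apply Bayes' rule: the posterior for each component is proportional to its prior times its likelihood at x.
Poisson probabilities:
  p_A = e^(−1.1)·1.1^1/1! = 0.366158
  p_B = e^(−1.2)·1.2^1/1! = 0.361433
Unnormalised posteriors:
  w_A·p_A = 0.73 × 0.366158 = 0.267295
  w_B·p_B = 0.27 × 0.361433 = 0.0975869
Sum: 0.267295 + 0.0975869 = 0.364882
Responsibility of Class A: 0.267295 / 0.364882 ≈ 0.7326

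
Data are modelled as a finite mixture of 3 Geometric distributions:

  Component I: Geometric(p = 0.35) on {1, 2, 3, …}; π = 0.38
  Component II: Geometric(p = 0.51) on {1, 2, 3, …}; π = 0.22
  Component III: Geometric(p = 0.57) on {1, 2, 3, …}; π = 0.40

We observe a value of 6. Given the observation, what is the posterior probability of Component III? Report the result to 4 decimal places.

0.1527

By Bayes' theorem, P(k | x) = P(Z=k) f_k(x) / Σ_j P(Z=j) f_j(x).
Component likelihoods at x = 6:
  p_I = 0.35·(1−0.35)^5 = 0.35·0.116029 = 0.0406102
  p_II = 0.51·(1−0.51)^5 = 0.51·0.0282475 = 0.0144062
  p_III = 0.57·(1−0.57)^5 = 0.57·0.0147008 = 0.00837948
Weight by the priors:
  P(Z=I)·p_I = 0.38 × 0.0406102 = 0.0154319
  P(Z=II)·p_II = 0.22 × 0.0144062 = 0.00316937
  P(Z=III)·p_III = 0.40 × 0.00837948 = 0.00335179
Evidence: 0.0154319 + 0.00316937 + 0.00335179 = 0.021953
P(Component III | 6) ≈ 0.1527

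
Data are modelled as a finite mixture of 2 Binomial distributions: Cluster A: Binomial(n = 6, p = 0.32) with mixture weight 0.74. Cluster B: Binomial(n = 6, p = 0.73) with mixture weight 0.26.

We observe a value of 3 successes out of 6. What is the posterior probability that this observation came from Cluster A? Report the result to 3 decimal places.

By Bayes' theorem, P(k | x) = P(Z=k) f_k(x) / Σ_j P(Z=j) f_j(x).
Binomial probabilities:
  L_A = 0.206066
  L_B = 0.15314
Multiply by the mixture weights:
  P(Z=A)·L_A = 0.74 × 0.206066 = 0.152489
  P(Z=B)·L_B = 0.26 × 0.15314 = 0.0398165
Evidence: 0.152489 + 0.0398165 = 0.192305
P(Cluster A | x) ≈ 0.793

0.793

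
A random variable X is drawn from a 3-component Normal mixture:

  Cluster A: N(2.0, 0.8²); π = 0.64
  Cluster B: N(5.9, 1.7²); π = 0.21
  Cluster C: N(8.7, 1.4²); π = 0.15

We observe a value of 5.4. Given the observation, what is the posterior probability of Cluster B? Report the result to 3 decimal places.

0.946

P(component k | x) = P(Z=k)·f_k(x) / marginal(x), where marginal(x) = Σ_j P(Z=j)·f_j(x).
Evaluate each component's likelihood at the observed value:
  p_A = 5.96483e-05
  p_B = 0.224738
  p_C = 0.0177127
Weight by the priors:
  P(Z=A)·p_A = 0.64 × 5.96483e-05 = 3.81749e-05
  P(Z=B)·p_B = 0.21 × 0.224738 = 0.047195
  P(Z=C)·p_C = 0.15 × 0.0177127 = 0.00265691
Marginal: 3.81749e-05 + 0.047195 + 0.00265691 = 0.0498901
P(Cluster B | x) ≈ 0.946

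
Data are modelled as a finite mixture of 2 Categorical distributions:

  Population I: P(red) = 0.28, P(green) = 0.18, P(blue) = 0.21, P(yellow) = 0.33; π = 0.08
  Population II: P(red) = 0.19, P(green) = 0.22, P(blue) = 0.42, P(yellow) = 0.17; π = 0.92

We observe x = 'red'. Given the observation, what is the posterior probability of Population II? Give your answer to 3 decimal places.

Posterior ∝ prior × likelihood, so P(k | x) ∝ w_k f_k(x); normalise over all components.
Evaluate each component's likelihood at the observed value:
  L_I = P(red | comp) = 0.28
  L_II = P(red | comp) = 0.19
Weight by the priors:
  w_I·L_I = 0.08 × 0.28 = 0.0224
  w_II·L_II = 0.92 × 0.19 = 0.1748
Marginal: 0.0224 + 0.1748 = 0.1972
So the posterior for Population II is 0.1748 / 0.1972 ≈ 0.886.

0.886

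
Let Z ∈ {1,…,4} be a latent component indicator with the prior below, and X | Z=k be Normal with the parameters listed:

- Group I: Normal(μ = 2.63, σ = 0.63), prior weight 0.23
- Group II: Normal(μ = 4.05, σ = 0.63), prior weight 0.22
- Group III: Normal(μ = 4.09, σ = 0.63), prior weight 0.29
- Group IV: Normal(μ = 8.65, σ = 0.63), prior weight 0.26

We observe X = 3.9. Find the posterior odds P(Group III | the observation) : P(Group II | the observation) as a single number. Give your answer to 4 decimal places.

Since P(k|x) ∝ P(Z=k) f_k(x), the posterior odds are P(Z=i) f_i(x) / (P(Z=j) f_j(x)).
Component likelihoods at x = 3.9:
  L_I = 0.0830116
  L_II = 0.615545
  L_III = 0.605089
  L_IV = 2.86709e-13
0.175476 / 0.13542 ≈ 1.2958

1.2958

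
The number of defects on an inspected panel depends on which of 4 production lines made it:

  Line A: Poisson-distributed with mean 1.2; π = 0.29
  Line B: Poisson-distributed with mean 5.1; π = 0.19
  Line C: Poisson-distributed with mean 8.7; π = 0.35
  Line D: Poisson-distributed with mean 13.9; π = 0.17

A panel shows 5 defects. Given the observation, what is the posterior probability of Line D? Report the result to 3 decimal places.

0.011

Posterior ∝ prior × likelihood, so P(k | x) ∝ P(Z=k) f_k(x); normalise over all components.
Evaluate each component's likelihood at the observed value:
  p_A = e^(−1.2)·1.2^5/5! = 0.00624556
  p_B = e^(−5.1)·5.1^5/5! = 0.175294
  p_C = e^(−8.7)·8.7^5/5! = 0.0691915
  p_D = e^(−13.9)·13.9^5/5! = 0.00397374
Unnormalised posteriors:
  P(Z=A)·p_A = 0.29 × 0.00624556 = 0.00181121
  P(Z=B)·p_B = 0.19 × 0.175294 = 0.0333059
  P(Z=C)·p_C = 0.35 × 0.0691915 = 0.024217
  P(Z=D)·p_D = 0.17 × 0.00397374 = 0.000675536
Marginal: 0.00181121 + 0.0333059 + 0.024217 + 0.000675536 = 0.0600097
P(Line D | data) ≈ 0.011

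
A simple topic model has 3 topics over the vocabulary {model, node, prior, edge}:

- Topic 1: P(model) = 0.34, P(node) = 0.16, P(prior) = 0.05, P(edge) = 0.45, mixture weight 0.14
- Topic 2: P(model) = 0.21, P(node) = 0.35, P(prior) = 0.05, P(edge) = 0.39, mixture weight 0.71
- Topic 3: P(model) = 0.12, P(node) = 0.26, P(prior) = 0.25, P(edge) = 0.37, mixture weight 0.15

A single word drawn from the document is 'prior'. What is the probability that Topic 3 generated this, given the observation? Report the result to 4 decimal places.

Apply Bayes' rule: the posterior for each component is proportional to its prior times its likelihood at x.
Evaluate each component's likelihood at the observed value:
  p_1 = P(prior | comp) = 0.05
  p_2 = P(prior | comp) = 0.05
  p_3 = P(prior | comp) = 0.25
Prior × likelihood for each component:
  π_1·p_1 = 0.14 × 0.05 = 0.007
  π_2·p_2 = 0.71 × 0.05 = 0.0355
  π_3·p_3 = 0.15 × 0.25 = 0.0375
Sum: 0.007 + 0.0355 + 0.0375 = 0.08
P(Topic 3 | the observation) ≈ 0.4688

0.4688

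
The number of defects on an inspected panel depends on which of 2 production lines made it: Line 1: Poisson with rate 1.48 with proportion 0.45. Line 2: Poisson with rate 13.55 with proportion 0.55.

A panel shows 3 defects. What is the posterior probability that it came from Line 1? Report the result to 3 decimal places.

P(component k | x) = w_k·f_k(x) / marginal(x), where marginal(x) = Σ_j w_j·f_j(x).
Component likelihoods at x = 3 defects:
  f_1 = e^(−1.48)·1.48^3/3! = 0.122992
  f_2 = e^(−13.55)·13.55^3/3! = 0.000540725
Unnormalised posteriors:
  w_1·f_1 = 0.45 × 0.122992 = 0.0553466
  w_2·f_2 = 0.55 × 0.000540725 = 0.000297399
Evidence: 0.0553466 + 0.000297399 = 0.055644
Responsibility of Line 1: 0.0553466 / 0.055644 ≈ 0.995

0.995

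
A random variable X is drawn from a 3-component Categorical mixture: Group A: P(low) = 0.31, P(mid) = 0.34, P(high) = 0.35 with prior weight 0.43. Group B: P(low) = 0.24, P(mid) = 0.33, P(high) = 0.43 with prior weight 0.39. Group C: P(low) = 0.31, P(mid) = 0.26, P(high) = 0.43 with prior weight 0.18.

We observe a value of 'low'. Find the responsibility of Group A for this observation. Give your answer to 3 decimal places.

0.472

Posterior ∝ prior × likelihood, so P(k | x) ∝ π_k f_k(x); normalise over all components.
Evaluate each component's likelihood at the observed value:
  f_A = P(low | comp) = 0.31
  f_B = P(low | comp) = 0.24
  f_C = P(low | comp) = 0.31
Multiply by the mixture weights:
  π_A·f_A = 0.43 × 0.31 = 0.1333
  π_B·f_B = 0.39 × 0.24 = 0.0936
  π_C·f_C = 0.18 × 0.31 = 0.0558
Denominator: 0.1333 + 0.0936 + 0.0558 = 0.2827
So the posterior for Group A is 0.1333 / 0.2827 ≈ 0.472.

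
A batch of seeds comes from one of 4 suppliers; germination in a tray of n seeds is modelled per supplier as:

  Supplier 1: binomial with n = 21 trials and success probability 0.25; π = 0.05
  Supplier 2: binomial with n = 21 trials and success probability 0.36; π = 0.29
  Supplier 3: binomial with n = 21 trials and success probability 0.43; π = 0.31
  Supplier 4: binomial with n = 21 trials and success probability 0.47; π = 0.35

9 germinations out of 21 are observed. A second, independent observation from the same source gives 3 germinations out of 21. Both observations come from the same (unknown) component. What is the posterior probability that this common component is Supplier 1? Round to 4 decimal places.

0.1546

The responsibility of component k is π_k f_k(x) divided by Σ_j π_j f_j(x).
Since both observations come from the same component, the likelihood for component k is f_k(x₁)·f_k(x₂).
  f_1 = [C(21,9)·0.25^9·0.75^12 = 293930·3.8147e-06·0.0316764 = 0.0355172] × [0.117159] = 0.00416115
  f_2 = [C(21,9)·0.36^9·0.64^12 = 293930·0.00010156·0.00472237 = 0.14097] × [0.0201372] = 0.00283873
  f_3 = [C(21,9)·0.43^9·0.57^12 = 293930·0.000502593·0.00117625 = 0.173763] × [0.00426584] = 0.000741247
  f_4 = [C(21,9)·0.47^9·0.53^12 = 293930·0.00111913·0.000491259 = 0.161598] × [0.00150353] = 0.000242966
Unnormalised posteriors:
  π_1·f_1 = 0.05 × 0.00416115 = 0.000208058
  π_2·f_2 = 0.29 × 0.00283873 = 0.000823233
  π_3·f_3 = 0.31 × 0.000741247 = 0.000229786
  π_4·f_4 = 0.35 × 0.000242966 = 8.50382e-05
Denominator: 0.000208058 + 0.000823233 + 0.000229786 + 8.50382e-05 = 0.00134612
P(Supplier 1 | x₁,x₂) = 0.000208058 / 0.00134612 ≈ 0.1546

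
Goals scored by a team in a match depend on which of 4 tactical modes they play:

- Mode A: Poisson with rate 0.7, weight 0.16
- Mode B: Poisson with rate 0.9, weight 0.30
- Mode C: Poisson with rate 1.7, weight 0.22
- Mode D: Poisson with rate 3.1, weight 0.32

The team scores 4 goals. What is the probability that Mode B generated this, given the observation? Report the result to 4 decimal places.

P(component k | x) = π_k·f_k(x) / marginal(x), where marginal(x) = Σ_j π_j·f_j(x).
Evaluate each component's likelihood at the observed value:
  L_A = e^(−0.7)·0.7^4/4! = 0.00496792
  L_B = e^(−0.9)·0.9^4/4! = 0.0111146
  L_C = e^(−1.7)·1.7^4/4! = 0.0635746
  L_D = e^(−3.1)·3.1^4/4! = 0.17335
Prior × likelihood for each component:
  π_A·L_A = 0.16 × 0.00496792 = 0.000794868
  π_B·L_B = 0.30 × 0.0111146 = 0.00333438
  π_C·L_C = 0.22 × 0.0635746 = 0.0139864
  π_D·L_D = 0.32 × 0.17335 = 0.0554718
Marginal: 0.000794868 + 0.00333438 + 0.0139864 + 0.0554718 = 0.0735875
P(Mode B | the observation) ≈ 0.0453

0.0453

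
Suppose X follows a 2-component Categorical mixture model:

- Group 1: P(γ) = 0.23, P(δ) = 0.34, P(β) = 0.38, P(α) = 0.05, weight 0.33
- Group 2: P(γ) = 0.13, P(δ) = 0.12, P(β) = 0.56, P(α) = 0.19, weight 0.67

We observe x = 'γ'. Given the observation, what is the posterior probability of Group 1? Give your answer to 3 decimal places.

Posterior ∝ prior × likelihood, so P(k | x) ∝ π_k f_k(x); normalise over all components.
Evaluate each component's likelihood at the observed value:
  L_1 = 0.23
  L_2 = 0.13
Weight by the priors:
  π_1·L_1 = 0.33 × 0.23 = 0.0759
  π_2·L_2 = 0.67 × 0.13 = 0.0871
Marginal: 0.0759 + 0.0871 = 0.163
So the posterior for Group 1 is 0.0759 / 0.163 ≈ 0.466.

0.466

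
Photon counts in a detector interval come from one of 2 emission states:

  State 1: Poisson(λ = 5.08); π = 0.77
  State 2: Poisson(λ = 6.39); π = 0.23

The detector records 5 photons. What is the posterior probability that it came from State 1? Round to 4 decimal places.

Apply Bayes' rule: the posterior for each component is proportional to its prior times its likelihood at x.
Evaluate each component's likelihood at the observed value:
  p_1 = e^(−5.08)·5.08^5/5! = 0.175356
  p_2 = e^(−6.39)·6.39^5/5! = 0.148998
Prior × likelihood for each component:
  π_1·p_1 = 0.77 × 0.175356 = 0.135024
  π_2·p_2 = 0.23 × 0.148998 = 0.0342696
Denominator: 0.135024 + 0.0342696 = 0.169294
P(State 1 | the observation) ≈ 0.7976

0.7976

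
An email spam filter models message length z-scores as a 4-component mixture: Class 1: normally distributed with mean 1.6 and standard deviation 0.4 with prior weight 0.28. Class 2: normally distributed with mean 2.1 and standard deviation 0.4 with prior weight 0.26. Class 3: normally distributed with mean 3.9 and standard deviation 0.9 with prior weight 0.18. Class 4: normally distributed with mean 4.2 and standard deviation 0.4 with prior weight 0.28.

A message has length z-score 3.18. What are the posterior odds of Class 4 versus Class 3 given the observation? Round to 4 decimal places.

0.1867

Since P(k|x) ∝ π_k f_k(x), the posterior odds are π_i f_i(x) / (π_j f_j(x)).
Normal densities:
  p_1 = 0.000408141
  p_2 = 0.0260523
  p_3 = 0.32188
  p_4 = 0.0386234
Odds = (0.28/0.18) × (0.0386234/0.32188) = 1.55556 × 0.119993 ≈ 0.1867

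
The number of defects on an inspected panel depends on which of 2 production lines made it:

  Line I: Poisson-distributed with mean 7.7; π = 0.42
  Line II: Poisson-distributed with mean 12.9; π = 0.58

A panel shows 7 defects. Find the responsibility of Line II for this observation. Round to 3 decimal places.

0.220

Apply Bayes' rule: the posterior for each component is proportional to its prior times its likelihood at x.
Component likelihoods at x = 7 defects:
  p_I = e^(−7.7)·7.7^7/7! = 0.144191
  p_II = e^(−12.9)·12.9^7/7! = 0.0294645
Weight by the priors:
  π_I·p_I = 0.42 × 0.144191 = 0.0605601
  π_II·p_II = 0.58 × 0.0294645 = 0.0170894
Evidence: 0.0605601 + 0.0170894 = 0.0776495
Responsibility of Line II: 0.0170894 / 0.0776495 ≈ 0.220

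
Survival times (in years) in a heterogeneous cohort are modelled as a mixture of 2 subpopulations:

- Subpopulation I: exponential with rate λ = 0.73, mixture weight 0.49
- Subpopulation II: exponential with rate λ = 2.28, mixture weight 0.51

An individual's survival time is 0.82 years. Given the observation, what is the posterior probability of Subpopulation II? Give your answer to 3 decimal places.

P(component k | x) = π_k·f_k(x) / marginal(x), where marginal(x) = Σ_j π_j·f_j(x).
Component likelihoods at x = 0.82 years:
  p_I = 0.401194
  p_II = 0.351543
Weight by the priors:
  π_I·p_I = 0.49 × 0.401194 = 0.196585
  π_II·p_II = 0.51 × 0.351543 = 0.179287
Normaliser: 0.196585 + 0.179287 = 0.375872
P(Subpopulation II | x) = 0.179287 / 0.375872 ≈ 0.477

0.477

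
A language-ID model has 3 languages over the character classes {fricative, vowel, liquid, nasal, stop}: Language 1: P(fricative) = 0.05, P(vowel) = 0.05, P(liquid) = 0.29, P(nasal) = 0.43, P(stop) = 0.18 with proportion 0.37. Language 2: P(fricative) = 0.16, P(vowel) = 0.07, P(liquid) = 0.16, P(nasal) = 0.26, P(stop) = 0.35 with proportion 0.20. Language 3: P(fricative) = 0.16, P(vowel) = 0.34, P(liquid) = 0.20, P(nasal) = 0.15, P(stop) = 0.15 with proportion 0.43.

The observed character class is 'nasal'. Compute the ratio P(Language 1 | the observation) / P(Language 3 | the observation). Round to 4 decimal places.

Only the two components matter; the odds are (P(Z=i) f_i(x)) / (P(Z=j) f_j(x)).
Categorical probabilities:
  f_1 = 0.43
  f_2 = 0.26
  f_3 = 0.15
Posterior odds = (P(Z=1)·f_1) / (P(Z=3)·f_3) = (0.37·0.43) / (0.43·0.15) = 0.1591 / 0.0645 ≈ 2.4667

2.4667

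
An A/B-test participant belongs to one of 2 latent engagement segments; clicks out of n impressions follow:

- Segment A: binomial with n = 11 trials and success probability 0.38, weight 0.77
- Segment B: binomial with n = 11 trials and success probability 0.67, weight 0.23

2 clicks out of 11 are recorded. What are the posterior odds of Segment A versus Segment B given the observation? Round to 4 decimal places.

314.1089

Only the two components matter; the odds are (w_i f_i(x)) / (w_j f_j(x)).
Evaluate each component's likelihood at the observed value:
  f_A = C(11,2)·0.38^2·0.62^9 = 55·0.1444·0.0135371 = 0.107512
  f_B = C(11,2)·0.67^2·0.33^9 = 55·0.4489·4.64115e-05 = 0.00114588
0.0827839 / 0.000263552 ≈ 314.1089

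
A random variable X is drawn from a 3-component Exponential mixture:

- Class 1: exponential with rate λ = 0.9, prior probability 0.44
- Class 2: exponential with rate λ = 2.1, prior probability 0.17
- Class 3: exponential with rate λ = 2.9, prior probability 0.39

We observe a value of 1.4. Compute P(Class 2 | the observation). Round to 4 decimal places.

0.1252

The responsibility of component k is π_k f_k(x) divided by Σ_j π_j f_j(x).
Exponential densities:
  L_1 = 0.9·e^(−0.9·1.4) = 0.9·e^(−1.2600) = 0.255289
  L_2 = 2.1·e^(−2.1·1.4) = 2.1·e^(−2.9400) = 0.111018
  L_3 = 2.9·e^(−2.9·1.4) = 2.9·e^(−4.0600) = 0.0500222
Multiply by the mixture weights:
  π_1·L_1 = 0.44 × 0.255289 = 0.112327
  π_2·L_2 = 0.17 × 0.111018 = 0.0188731
  π_3·L_3 = 0.39 × 0.0500222 = 0.0195086
Sum: 0.112327 + 0.0188731 + 0.0195086 = 0.150709
Responsibility of Class 2: 0.0188731 / 0.150709 ≈ 0.1252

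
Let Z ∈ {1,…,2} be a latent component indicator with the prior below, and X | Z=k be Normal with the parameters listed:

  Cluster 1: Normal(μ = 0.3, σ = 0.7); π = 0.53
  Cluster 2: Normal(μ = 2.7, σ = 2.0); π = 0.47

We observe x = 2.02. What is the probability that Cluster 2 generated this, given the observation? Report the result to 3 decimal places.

P(component k | x) = P(Z=k)·f_k(x) / marginal(x), where marginal(x) = Σ_j P(Z=j)·f_j(x).
Evaluate each component's likelihood at the observed value:
  L_1 = 0.0278467
  L_2 = 0.188269
Unnormalised posteriors:
  P(Z=1)·L_1 = 0.53 × 0.0278467 = 0.0147588
  P(Z=2)·L_2 = 0.47 × 0.188269 = 0.0884862
Evidence: 0.0147588 + 0.0884862 = 0.103245
Responsibility of Cluster 2: 0.0884862 / 0.103245 ≈ 0.857

0.857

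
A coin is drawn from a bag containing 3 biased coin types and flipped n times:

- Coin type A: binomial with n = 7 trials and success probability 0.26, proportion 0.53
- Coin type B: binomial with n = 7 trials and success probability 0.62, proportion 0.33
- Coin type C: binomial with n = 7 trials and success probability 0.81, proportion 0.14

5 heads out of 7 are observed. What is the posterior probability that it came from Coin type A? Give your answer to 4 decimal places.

0.0533

The responsibility of component k is P(Z=k) f_k(x) divided by Σ_j P(Z=j) f_j(x).
Component likelihoods at x = 5 heads out of 7:
  p_A = 0.0136631
  p_B = 0.277808
  p_C = 0.264333
Unnormalised posteriors:
  P(Z=A)·p_A = 0.53 × 0.0136631 = 0.00724145
  P(Z=B)·p_B = 0.33 × 0.277808 = 0.0916767
  P(Z=C)·p_C = 0.14 × 0.264333 = 0.0370066
Evidence: 0.00724145 + 0.0916767 + 0.0370066 = 0.135925
P(Coin type A | the observation) = 0.00724145 / 0.135925 ≈ 0.0533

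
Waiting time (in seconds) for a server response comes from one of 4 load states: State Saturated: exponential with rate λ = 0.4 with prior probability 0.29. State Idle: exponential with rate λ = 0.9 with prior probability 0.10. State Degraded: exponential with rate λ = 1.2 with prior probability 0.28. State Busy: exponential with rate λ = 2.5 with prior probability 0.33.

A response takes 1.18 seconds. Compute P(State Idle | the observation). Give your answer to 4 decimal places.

Apply Bayes' rule: the posterior for each component is proportional to its prior times its likelihood at x.
Exponential densities:
  f_Saturated = 0.249501
  f_Idle = 0.311187
  f_Degraded = 0.291219
  f_Busy = 0.130849
Multiply by the mixture weights:
  w_Saturated·f_Saturated = 0.29 × 0.249501 = 0.0723554
  w_Idle·f_Idle = 0.10 × 0.311187 = 0.0311187
  w_Degraded·f_Degraded = 0.28 × 0.291219 = 0.0815414
  w_Busy·f_Busy = 0.33 × 0.130849 = 0.0431803
Marginal: 0.0723554 + 0.0311187 + 0.0815414 + 0.0431803 = 0.228196
P(State Idle | 1.18 seconds) ≈ 0.1364

0.1364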